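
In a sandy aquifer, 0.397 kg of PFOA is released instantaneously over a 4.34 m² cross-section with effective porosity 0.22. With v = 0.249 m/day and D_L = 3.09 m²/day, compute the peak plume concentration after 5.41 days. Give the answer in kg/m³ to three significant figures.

The peak of an instantaneous 1D plume sits at x = vt; there the Gaussian factor is 1 and C_max = M/(n_e·A·√(4πDt)), where n_e·A is the pore area the mass is dissolved in.
√(4πDt) = √(4π × 3.09 × 5.41) = 14.49 m, so C_max = 0.397/(0.22 × 4.34 × 14.49) = 0.0287 kg/m³.

0.0287 kg/m³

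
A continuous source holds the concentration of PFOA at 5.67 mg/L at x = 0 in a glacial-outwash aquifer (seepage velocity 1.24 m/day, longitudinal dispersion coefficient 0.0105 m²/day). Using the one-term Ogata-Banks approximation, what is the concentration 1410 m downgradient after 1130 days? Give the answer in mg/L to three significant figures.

0.201 mg/L

For a continuous step input, C/C₀ ≈ ½·erfc((x−vt)/(2√(Dt))).
vt = 1.24 × 1130 = 1401.2 m and 2√(Dt) = 2√(0.0105 × 1130) = 6.889 m.
Argument (x−vt)/(2√(Dt)) = (1410 − 1401.2)/6.889 = 1.277; ½·erfc(1.277) = 0.03546.
C = 5.67 × 0.03546 = 0.201 mg/L.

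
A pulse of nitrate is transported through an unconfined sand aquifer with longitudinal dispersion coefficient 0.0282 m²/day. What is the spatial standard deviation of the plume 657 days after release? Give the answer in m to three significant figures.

Dispersive spreading gives a Gaussian with σ² = 2Dt; advection only shifts the center.
σ = √(2 × 0.0282 × 657) = 6.09 m.

6.09 m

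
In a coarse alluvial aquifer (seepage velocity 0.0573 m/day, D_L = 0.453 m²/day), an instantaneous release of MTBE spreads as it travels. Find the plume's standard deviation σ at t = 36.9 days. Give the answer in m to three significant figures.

5.78 m

Dispersive spreading gives a Gaussian with σ² = 2Dt; advection only shifts the center.
σ = √(2 × 0.453 × 36.9) = 5.78 m.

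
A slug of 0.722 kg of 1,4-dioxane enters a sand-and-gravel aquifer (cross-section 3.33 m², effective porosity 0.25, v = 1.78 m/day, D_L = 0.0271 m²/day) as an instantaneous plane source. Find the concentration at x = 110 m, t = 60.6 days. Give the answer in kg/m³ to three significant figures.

For an instantaneous plane source, C(x,t) = M/(n_e·A·√(4πDt)) · exp(−(x−vt)²/(4Dt)), with n_e·A the pore (flow) area.
Plume center vt = 1.78 × 60.6 = 107.868 m, so the well at 110 m is 2.132 m downgradient of the peak.
√(4πDt) = 4.543 m, giving peak height M/(n_e·A·√(4πDt)) = 0.722/(0.25 × 3.33 × 4.543) = 0.1909 kg/m³.
(x−vt)²/(4Dt) = (2.132)²/(4 × 0.0271 × 60.6) = 0.6919; exp(−0.6919) = 0.5006.
C = 0.1909 × 0.5006 = 0.0956 kg/m³.

0.0956 kg/m³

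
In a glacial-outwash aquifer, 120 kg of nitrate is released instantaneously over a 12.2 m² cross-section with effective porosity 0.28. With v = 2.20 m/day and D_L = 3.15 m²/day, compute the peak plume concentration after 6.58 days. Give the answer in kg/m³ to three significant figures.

2.18 kg/m³

The peak of an instantaneous 1D plume sits at x = vt; there the Gaussian factor is 1 and C_max = M/(n_e·A·√(4πDt)), where n_e·A is the pore area the mass is dissolved in.
√(4πDt) = √(4π × 3.15 × 6.58) = 16.14 m, so C_max = 120/(0.28 × 12.2 × 16.14) = 2.18 kg/m³.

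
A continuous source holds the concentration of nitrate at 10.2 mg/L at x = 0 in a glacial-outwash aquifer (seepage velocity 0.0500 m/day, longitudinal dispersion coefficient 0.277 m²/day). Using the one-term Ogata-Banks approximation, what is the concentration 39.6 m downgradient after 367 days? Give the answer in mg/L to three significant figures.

0.694 mg/L

For a continuous step input, C/C₀ ≈ ½·erfc((x−vt)/(2√(Dt))).
vt = 0.0500 × 367 = 18.35 m and 2√(Dt) = 2√(0.277 × 367) = 20.17 m.
Argument (x−vt)/(2√(Dt)) = (39.6 − 18.35)/20.17 = 1.054; ½·erfc(1.054) = 0.06804.
C = 10.2 × 0.06804 = 0.694 mg/L.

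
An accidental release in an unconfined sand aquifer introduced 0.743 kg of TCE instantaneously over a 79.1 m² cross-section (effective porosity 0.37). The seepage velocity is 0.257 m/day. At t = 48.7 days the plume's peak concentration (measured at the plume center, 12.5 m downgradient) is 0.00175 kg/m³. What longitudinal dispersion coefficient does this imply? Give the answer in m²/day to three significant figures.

0.344 m²/day

At the plume center C_max = M/(n_e·A·√(4πDt)), so D = M²/(4πt·(n_e·A·C_max)²).
n_e·A·C_max = 0.37 × 79.1 × 0.00175 = 0.05122 kg/m.
D = 0.743²/(4π × 48.7 × 0.05122²) = 0.344 m²/day.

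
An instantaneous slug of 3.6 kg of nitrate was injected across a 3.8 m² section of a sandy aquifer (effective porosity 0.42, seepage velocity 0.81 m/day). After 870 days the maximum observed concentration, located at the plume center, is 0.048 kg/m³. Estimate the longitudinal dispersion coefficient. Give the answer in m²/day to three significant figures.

0.202 m²/day

At the plume center C_max = M/(n_e·A·√(4πDt)), so D = M²/(4πt·(n_e·A·C_max)²).
n_e·A·C_max = 0.42 × 3.8 × 0.048 = 0.07661 kg/m.
D = 3.6²/(4π × 870 × 0.07661²) = 0.202 m²/day.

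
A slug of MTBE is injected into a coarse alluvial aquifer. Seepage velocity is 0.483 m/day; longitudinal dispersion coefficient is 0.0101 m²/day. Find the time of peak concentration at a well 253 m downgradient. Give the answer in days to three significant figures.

524 days

For the 1D instantaneous-source solution, setting ∂C/∂t = 0 at fixed x gives v²t² + 2Dt − x² = 0, so t = (√(D² + v²x²) − D)/v².
√(D² + v²x²) = √(0.0101² + 0.483² × 253²) = 122.2; v² = 0.233289.
t = (122.2 − 0.0101)/0.233289 = 524 days (vs. the pure-advection estimate x/v = 524 d).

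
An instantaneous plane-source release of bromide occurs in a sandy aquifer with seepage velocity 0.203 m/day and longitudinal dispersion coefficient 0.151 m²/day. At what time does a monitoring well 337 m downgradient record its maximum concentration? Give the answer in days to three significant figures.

For the 1D instantaneous-source solution, setting ∂C/∂t = 0 at fixed x gives v²t² + 2Dt − x² = 0, so t = (√(D² + v²x²) − D)/v².
√(D² + v²x²) = √(0.151² + 0.203² × 337²) = 68.41; v² = 0.041209.
t = (68.41 − 0.151)/0.041209 = 1660 days (vs. the pure-advection estimate x/v = 1660 d).

1660 days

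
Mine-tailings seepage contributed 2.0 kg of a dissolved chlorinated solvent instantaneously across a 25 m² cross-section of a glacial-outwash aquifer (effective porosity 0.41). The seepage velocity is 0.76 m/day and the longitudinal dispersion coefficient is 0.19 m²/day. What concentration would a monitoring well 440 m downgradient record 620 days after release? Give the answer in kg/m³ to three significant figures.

0.000643 kg/m³

For an instantaneous plane source, C(x,t) = M/(n_e·A·√(4πDt)) · exp(−(x−vt)²/(4Dt)), with n_e·A the pore (flow) area.
Plume center vt = 0.76 × 620 = 471.2 m, so the well at 440 m is 31.2 m upgradient of the peak.
√(4πDt) = 38.47 m, giving peak height M/(n_e·A·√(4πDt)) = 2.0/(0.41 × 25 × 38.47) = 0.005072 kg/m³.
(x−vt)²/(4Dt) = (-31.2)²/(4 × 0.19 × 620) = 2.066; exp(−2.066) = 0.1267.
C = 0.005072 × 0.1267 = 0.000643 kg/m³.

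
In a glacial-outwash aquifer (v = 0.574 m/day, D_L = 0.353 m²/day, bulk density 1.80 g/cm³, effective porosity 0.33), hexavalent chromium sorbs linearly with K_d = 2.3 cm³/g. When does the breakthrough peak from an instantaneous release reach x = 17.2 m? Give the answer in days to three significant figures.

392 days

Retardation factor R = 1 + ρ_b·K_d/n = 1 + 1.80 × 2.3/0.33 = 13.55.
Sorption retards both mechanisms: v_R = v/R = 0.04236 m/day, D_R = D/R = 0.02605 m²/day.
Peak time from v_R²t² + 2D_R t − x² = 0: t = (√(D_R² + v_R²x²) − D_R)/v_R².
√(D_R² + v_R²x²) = √(0.02605² + 0.04236² × 17.2²) = 0.7291; v_R² = 0.001794.
t = (0.7291 − 0.02605)/0.001794 = 392 days.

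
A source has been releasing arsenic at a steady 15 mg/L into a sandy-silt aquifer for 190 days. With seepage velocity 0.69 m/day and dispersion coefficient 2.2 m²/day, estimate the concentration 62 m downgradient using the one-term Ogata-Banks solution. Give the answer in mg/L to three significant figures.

14.9 mg/L

For a continuous step input, C/C₀ ≈ ½·erfc((x−vt)/(2√(Dt))).
vt = 0.69 × 190 = 131.1 m and 2√(Dt) = 2√(2.2 × 190) = 40.89 m.
Argument (x−vt)/(2√(Dt)) = (62 − 131.1)/40.89 = -1.690; ½·erfc(-1.690) = 0.9916.
C = 15 × 0.9916 = 14.9 mg/L.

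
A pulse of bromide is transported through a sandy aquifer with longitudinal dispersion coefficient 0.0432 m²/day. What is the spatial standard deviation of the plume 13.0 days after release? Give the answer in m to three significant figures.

Dispersive spreading gives a Gaussian with σ² = 2Dt; advection only shifts the center.
σ = √(2 × 0.0432 × 13.0) = 1.06 m.

1.06 m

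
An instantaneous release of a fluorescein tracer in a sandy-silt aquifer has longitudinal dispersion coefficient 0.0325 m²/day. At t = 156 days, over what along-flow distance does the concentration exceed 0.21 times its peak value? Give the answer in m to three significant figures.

The plume is Gaussian with σ = √(2Dt) = √(2 × 0.0325 × 156) = 3.184 m.
C/C_peak = exp(−Δx²/(2σ²)) = 0.21 ⇒ Δx = σ·√(−2 ln 0.21) = 3.184 × 1.767 = 5.626 m.
Width = 2Δx = 11.3 m.

11.3 m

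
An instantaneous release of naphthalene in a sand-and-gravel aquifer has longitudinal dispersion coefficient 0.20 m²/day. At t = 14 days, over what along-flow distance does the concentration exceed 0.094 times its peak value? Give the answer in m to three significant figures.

10.3 m

The plume is Gaussian with σ = √(2Dt) = √(2 × 0.20 × 14) = 2.366 m.
C/C_peak = exp(−Δx²/(2σ²)) = 0.094 ⇒ Δx = σ·√(−2 ln 0.094) = 2.366 × 2.175 = 5.146 m.
Width = 2Δx = 10.3 m.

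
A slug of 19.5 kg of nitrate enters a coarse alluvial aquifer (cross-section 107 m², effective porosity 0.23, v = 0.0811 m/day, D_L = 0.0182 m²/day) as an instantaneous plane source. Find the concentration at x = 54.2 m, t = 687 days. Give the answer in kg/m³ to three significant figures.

For an instantaneous plane source, C(x,t) = M/(n_e·A·√(4πDt)) · exp(−(x−vt)²/(4Dt)), with n_e·A the pore (flow) area.
Plume center vt = 0.0811 × 687 = 55.7157 m, so the well at 54.2 m is 1.5157 m upgradient of the peak.
√(4πDt) = 12.53 m, giving peak height M/(n_e·A·√(4πDt)) = 19.5/(0.23 × 107 × 12.53) = 0.06324 kg/m³.
(x−vt)²/(4Dt) = (-1.5157)²/(4 × 0.0182 × 687) = 0.04593; exp(−0.04593) = 0.9551.
C = 0.06324 × 0.9551 = 0.0604 kg/m³.

0.0604 kg/m³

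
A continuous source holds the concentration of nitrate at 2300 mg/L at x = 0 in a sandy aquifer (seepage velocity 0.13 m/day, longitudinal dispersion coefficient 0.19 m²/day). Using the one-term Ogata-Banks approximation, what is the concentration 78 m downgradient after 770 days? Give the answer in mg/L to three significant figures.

For a continuous step input, C/C₀ ≈ ½·erfc((x−vt)/(2√(Dt))).
vt = 0.13 × 770 = 100.1 m and 2√(Dt) = 2√(0.19 × 770) = 24.19 m.
Argument (x−vt)/(2√(Dt)) = (78 − 100.1)/24.19 = -0.9136; ½·erfc(-0.9136) = 0.9018.
C = 2300 × 0.9018 = 2070 mg/L.

2070 mg/L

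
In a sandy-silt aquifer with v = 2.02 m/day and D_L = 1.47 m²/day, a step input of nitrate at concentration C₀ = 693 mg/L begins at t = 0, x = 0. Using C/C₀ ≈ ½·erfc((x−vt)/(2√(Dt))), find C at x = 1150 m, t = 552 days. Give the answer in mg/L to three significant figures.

For a continuous step input, C/C₀ ≈ ½·erfc((x−vt)/(2√(Dt))).
vt = 2.02 × 552 = 1115.04 m and 2√(Dt) = 2√(1.47 × 552) = 56.97 m.
Argument (x−vt)/(2√(Dt)) = (1150 − 1115.04)/56.97 = 0.6137; ½·erfc(0.6137) = 0.1927.
C = 693 × 0.1927 = 134 mg/L.

134 mg/L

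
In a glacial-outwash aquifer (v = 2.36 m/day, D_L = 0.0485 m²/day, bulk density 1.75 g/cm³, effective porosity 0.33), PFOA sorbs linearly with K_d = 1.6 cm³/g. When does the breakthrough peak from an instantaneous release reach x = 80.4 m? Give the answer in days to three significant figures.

323 days

Retardation factor R = 1 + ρ_b·K_d/n = 1 + 1.75 × 1.6/0.33 = 9.485.
Sorption retards both mechanisms: v_R = v/R = 0.2488 m/day, D_R = D/R = 0.005113 m²/day.
Peak time from v_R²t² + 2D_R t − x² = 0: t = (√(D_R² + v_R²x²) − D_R)/v_R².
√(D_R² + v_R²x²) = √(0.005113² + 0.2488² × 80.4²) = 20.00; v_R² = 0.06190.
t = (20.00 − 0.005113)/0.06190 = 323 days.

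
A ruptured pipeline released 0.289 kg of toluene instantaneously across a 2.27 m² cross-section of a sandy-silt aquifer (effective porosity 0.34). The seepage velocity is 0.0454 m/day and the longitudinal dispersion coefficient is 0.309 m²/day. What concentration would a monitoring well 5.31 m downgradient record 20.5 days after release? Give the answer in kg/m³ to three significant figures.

0.0197 kg/m³

For an instantaneous plane source, C(x,t) = M/(n_e·A·√(4πDt)) · exp(−(x−vt)²/(4Dt)), with n_e·A the pore (flow) area.
Plume center vt = 0.0454 × 20.5 = 0.9307 m, so the well at 5.31 m is 4.3793 m downgradient of the peak.
√(4πDt) = 8.922 m, giving peak height M/(n_e·A·√(4πDt)) = 0.289/(0.34 × 2.27 × 8.922) = 0.04197 kg/m³.
(x−vt)²/(4Dt) = (4.3793)²/(4 × 0.309 × 20.5) = 0.7569; exp(−0.7569) = 0.4691.
C = 0.04197 × 0.4691 = 0.0197 kg/m³.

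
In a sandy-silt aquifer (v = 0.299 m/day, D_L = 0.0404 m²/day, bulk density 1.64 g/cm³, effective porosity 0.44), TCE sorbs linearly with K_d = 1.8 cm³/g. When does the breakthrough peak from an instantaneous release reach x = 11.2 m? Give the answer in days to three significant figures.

285 days

Retardation factor R = 1 + ρ_b·K_d/n = 1 + 1.64 × 1.8/0.44 = 7.709.
Sorption retards both mechanisms: v_R = v/R = 0.03879 m/day, D_R = D/R = 0.005241 m²/day.
Peak time from v_R²t² + 2D_R t − x² = 0: t = (√(D_R² + v_R²x²) − D_R)/v_R².
√(D_R² + v_R²x²) = √(0.005241² + 0.03879² × 11.2²) = 0.4345; v_R² = 0.001505.
t = (0.4345 − 0.005241)/0.001505 = 285 days.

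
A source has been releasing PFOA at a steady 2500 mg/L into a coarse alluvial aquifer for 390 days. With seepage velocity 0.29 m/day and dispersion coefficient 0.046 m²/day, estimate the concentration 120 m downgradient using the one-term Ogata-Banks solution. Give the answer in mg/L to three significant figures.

312 mg/L

For a continuous step input, C/C₀ ≈ ½·erfc((x−vt)/(2√(Dt))).
vt = 0.29 × 390 = 113.1 m and 2√(Dt) = 2√(0.046 × 390) = 8.471 m.
Argument (x−vt)/(2√(Dt)) = (120 − 113.1)/8.471 = 0.8145; ½·erfc(0.8145) = 0.1247.
C = 2500 × 0.1247 = 312 mg/L.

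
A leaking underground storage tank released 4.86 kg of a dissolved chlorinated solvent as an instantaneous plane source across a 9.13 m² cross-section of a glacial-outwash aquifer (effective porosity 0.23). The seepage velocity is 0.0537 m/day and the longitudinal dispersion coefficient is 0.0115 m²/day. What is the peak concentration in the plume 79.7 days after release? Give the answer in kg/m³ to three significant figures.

The peak of an instantaneous 1D plume sits at x = vt; there the Gaussian factor is 1 and C_max = M/(n_e·A·√(4πDt)), where n_e·A is the pore area the mass is dissolved in.
√(4πDt) = √(4π × 0.0115 × 79.7) = 3.394 m, so C_max = 4.86/(0.23 × 9.13 × 3.394) = 0.682 kg/m³.

0.682 kg/m³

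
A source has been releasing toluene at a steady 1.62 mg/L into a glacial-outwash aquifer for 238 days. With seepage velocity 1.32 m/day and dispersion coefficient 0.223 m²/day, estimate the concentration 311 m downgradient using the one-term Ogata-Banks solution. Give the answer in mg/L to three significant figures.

1.01 mg/L

For a continuous step input, C/C₀ ≈ ½·erfc((x−vt)/(2√(Dt))).
vt = 1.32 × 238 = 314.16 m and 2√(Dt) = 2√(0.223 × 238) = 14.57 m.
Argument (x−vt)/(2√(Dt)) = (311 − 314.16)/14.57 = -0.2169; ½·erfc(-0.2169) = 0.6205.
C = 1.62 × 0.6205 = 1.01 mg/L.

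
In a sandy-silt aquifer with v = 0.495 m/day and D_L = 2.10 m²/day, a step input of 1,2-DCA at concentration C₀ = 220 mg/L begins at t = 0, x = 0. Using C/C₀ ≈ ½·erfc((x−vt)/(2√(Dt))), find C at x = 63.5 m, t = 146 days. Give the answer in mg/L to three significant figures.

140 mg/L

For a continuous step input, C/C₀ ≈ ½·erfc((x−vt)/(2√(Dt))).
vt = 0.495 × 146 = 72.27 m and 2√(Dt) = 2√(2.10 × 146) = 35.02 m.
Argument (x−vt)/(2√(Dt)) = (63.5 − 72.27)/35.02 = -0.2504; ½·erfc(-0.2504) = 0.6384.
C = 220 × 0.6384 = 140 mg/L.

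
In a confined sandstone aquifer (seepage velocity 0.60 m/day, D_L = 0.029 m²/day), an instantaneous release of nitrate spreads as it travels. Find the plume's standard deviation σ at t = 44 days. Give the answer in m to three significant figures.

1.60 m

Dispersive spreading gives a Gaussian with σ² = 2Dt; advection only shifts the center.
σ = √(2 × 0.029 × 44) = 1.60 m.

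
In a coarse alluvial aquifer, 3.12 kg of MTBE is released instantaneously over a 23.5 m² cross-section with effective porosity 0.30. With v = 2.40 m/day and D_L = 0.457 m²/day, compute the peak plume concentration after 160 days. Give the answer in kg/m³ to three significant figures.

0.0146 kg/m³

The peak of an instantaneous 1D plume sits at x = vt; there the Gaussian factor is 1 and C_max = M/(n_e·A·√(4πDt)), where n_e·A is the pore area the mass is dissolved in.
√(4πDt) = √(4π × 0.457 × 160) = 30.31 m, so C_max = 3.12/(0.30 × 23.5 × 30.31) = 0.0146 kg/m³.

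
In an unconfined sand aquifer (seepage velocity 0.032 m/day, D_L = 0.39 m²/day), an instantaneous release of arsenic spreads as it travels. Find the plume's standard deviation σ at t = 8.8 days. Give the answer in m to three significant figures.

Dispersive spreading gives a Gaussian with σ² = 2Dt; advection only shifts the center.
σ = √(2 × 0.39 × 8.8) = 2.62 m.

2.62 m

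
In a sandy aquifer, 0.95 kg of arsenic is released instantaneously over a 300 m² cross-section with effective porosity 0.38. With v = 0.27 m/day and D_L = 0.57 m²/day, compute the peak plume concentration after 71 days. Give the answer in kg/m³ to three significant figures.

The peak of an instantaneous 1D plume sits at x = vt; there the Gaussian factor is 1 and C_max = M/(n_e·A·√(4πDt)), where n_e·A is the pore area the mass is dissolved in.
√(4πDt) = √(4π × 0.57 × 71) = 22.55 m, so C_max = 0.95/(0.38 × 300 × 22.55) = 0.000370 kg/m³.

0.000370 kg/m³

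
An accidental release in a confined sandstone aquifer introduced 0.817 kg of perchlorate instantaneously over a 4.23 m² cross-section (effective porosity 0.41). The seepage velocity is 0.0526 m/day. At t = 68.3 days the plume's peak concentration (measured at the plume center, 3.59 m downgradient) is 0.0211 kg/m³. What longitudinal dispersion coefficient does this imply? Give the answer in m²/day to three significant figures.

0.581 m²/day

At the plume center C_max = M/(n_e·A·√(4πDt)), so D = M²/(4πt·(n_e·A·C_max)²).
n_e·A·C_max = 0.41 × 4.23 × 0.0211 = 0.03659 kg/m.
D = 0.817²/(4π × 68.3 × 0.03659²) = 0.581 m²/day.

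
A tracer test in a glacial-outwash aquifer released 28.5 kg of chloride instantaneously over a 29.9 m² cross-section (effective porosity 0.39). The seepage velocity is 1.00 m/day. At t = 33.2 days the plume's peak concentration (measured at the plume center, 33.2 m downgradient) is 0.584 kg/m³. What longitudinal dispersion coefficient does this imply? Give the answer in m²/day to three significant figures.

At the plume center C_max = M/(n_e·A·√(4πDt)), so D = M²/(4πt·(n_e·A·C_max)²).
n_e·A·C_max = 0.39 × 29.9 × 0.584 = 6.810 kg/m.
D = 28.5²/(4π × 33.2 × 6.810²) = 0.0420 m²/day.

0.0420 m²/day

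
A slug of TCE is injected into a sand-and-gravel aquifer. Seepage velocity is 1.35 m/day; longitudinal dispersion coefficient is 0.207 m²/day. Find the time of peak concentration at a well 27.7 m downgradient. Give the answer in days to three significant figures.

For the 1D instantaneous-source solution, setting ∂C/∂t = 0 at fixed x gives v²t² + 2Dt − x² = 0, so t = (√(D² + v²x²) − D)/v².
√(D² + v²x²) = √(0.207² + 1.35² × 27.7²) = 37.40; v² = 1.8225.
t = (37.40 − 0.207)/1.8225 = 20.4 days (vs. the pure-advection estimate x/v = 20.5 d).

20.4 days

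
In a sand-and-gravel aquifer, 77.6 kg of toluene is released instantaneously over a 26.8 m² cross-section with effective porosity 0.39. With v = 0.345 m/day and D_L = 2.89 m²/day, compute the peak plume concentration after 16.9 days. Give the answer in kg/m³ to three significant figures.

The peak of an instantaneous 1D plume sits at x = vt; there the Gaussian factor is 1 and C_max = M/(n_e·A·√(4πDt)), where n_e·A is the pore area the mass is dissolved in.
√(4πDt) = √(4π × 2.89 × 16.9) = 24.77 m, so C_max = 77.6/(0.39 × 26.8 × 24.77) = 0.300 kg/m³.

0.300 kg/m³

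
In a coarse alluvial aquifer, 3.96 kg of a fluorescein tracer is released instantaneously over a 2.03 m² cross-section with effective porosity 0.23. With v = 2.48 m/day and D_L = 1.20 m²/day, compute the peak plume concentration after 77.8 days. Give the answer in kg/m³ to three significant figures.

The peak of an instantaneous 1D plume sits at x = vt; there the Gaussian factor is 1 and C_max = M/(n_e·A·√(4πDt)), where n_e·A is the pore area the mass is dissolved in.
√(4πDt) = √(4π × 1.20 × 77.8) = 34.25 m, so C_max = 3.96/(0.23 × 2.03 × 34.25) = 0.248 kg/m³.

0.248 kg/m³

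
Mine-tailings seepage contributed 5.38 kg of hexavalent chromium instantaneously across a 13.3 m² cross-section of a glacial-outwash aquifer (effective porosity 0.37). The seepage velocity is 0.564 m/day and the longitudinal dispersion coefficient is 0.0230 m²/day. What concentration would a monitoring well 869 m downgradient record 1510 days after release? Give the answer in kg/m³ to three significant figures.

0.00598 kg/m³

For an instantaneous plane source, C(x,t) = M/(n_e·A·√(4πDt)) · exp(−(x−vt)²/(4Dt)), with n_e·A the pore (flow) area.
Plume center vt = 0.564 × 1510 = 851.64 m, so the well at 869 m is 17.36 m downgradient of the peak.
√(4πDt) = 20.89 m, giving peak height M/(n_e·A·√(4πDt)) = 5.38/(0.37 × 13.3 × 20.89) = 0.05233 kg/m³.
(x−vt)²/(4Dt) = (17.36)²/(4 × 0.0230 × 1510) = 2.169; exp(−2.169) = 0.1143.
C = 0.05233 × 0.1143 = 0.00598 kg/m³.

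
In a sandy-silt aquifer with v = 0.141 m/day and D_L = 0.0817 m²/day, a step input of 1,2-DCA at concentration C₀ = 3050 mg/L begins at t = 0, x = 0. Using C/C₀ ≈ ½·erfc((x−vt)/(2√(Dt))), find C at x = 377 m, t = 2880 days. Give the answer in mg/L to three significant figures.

2780 mg/L

For a continuous step input, C/C₀ ≈ ½·erfc((x−vt)/(2√(Dt))).
vt = 0.141 × 2880 = 406.08 m and 2√(Dt) = 2√(0.0817 × 2880) = 30.68 m.
Argument (x−vt)/(2√(Dt)) = (377 − 406.08)/30.68 = -0.9478; ½·erfc(-0.9478) = 0.9099.
C = 3050 × 0.9099 = 2780 mg/L.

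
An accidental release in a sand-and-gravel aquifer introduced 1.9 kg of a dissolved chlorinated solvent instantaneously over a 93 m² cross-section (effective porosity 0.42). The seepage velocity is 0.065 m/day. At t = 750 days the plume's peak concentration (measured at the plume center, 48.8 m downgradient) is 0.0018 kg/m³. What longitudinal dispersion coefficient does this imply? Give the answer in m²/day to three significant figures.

At the plume center C_max = M/(n_e·A·√(4πDt)), so D = M²/(4πt·(n_e·A·C_max)²).
n_e·A·C_max = 0.42 × 93 × 0.0018 = 0.07031 kg/m.
D = 1.9²/(4π × 750 × 0.07031²) = 0.0775 m²/day.

0.0775 m²/day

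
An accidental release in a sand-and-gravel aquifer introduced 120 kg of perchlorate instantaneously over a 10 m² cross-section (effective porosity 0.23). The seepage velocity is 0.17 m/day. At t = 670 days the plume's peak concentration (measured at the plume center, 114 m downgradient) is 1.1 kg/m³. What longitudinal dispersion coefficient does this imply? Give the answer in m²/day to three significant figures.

0.267 m²/day

At the plume center C_max = M/(n_e·A·√(4πDt)), so D = M²/(4πt·(n_e·A·C_max)²).
n_e·A·C_max = 0.23 × 10 × 1.1 = 2.530 kg/m.
D = 120²/(4π × 670 × 2.530²) = 0.267 m²/day.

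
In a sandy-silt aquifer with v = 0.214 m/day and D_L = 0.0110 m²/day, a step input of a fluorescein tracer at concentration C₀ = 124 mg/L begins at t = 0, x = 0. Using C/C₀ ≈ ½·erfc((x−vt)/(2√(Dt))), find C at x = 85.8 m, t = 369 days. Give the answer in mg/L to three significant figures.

1.02 mg/L

For a continuous step input, C/C₀ ≈ ½·erfc((x−vt)/(2√(Dt))).
vt = 0.214 × 369 = 78.966 m and 2√(Dt) = 2√(0.0110 × 369) = 4.029 m.
Argument (x−vt)/(2√(Dt)) = (85.8 − 78.966)/4.029 = 1.696; ½·erfc(1.696) = 0.008231.
C = 124 × 0.008231 = 1.02 mg/L.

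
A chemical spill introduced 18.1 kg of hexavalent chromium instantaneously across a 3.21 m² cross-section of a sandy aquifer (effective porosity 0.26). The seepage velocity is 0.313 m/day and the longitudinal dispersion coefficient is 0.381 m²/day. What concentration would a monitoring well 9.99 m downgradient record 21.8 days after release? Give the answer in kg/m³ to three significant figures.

1.57 kg/m³

For an instantaneous plane source, C(x,t) = M/(n_e·A·√(4πDt)) · exp(−(x−vt)²/(4Dt)), with n_e·A the pore (flow) area.
Plume center vt = 0.313 × 21.8 = 6.8234 m, so the well at 9.99 m is 3.1666 m downgradient of the peak.
√(4πDt) = 10.22 m, giving peak height M/(n_e·A·√(4πDt)) = 18.1/(0.26 × 3.21 × 10.22) = 2.122 kg/m³.
(x−vt)²/(4Dt) = (3.1666)²/(4 × 0.381 × 21.8) = 0.3018; exp(−0.3018) = 0.7395.
C = 2.122 × 0.7395 = 1.57 kg/m³.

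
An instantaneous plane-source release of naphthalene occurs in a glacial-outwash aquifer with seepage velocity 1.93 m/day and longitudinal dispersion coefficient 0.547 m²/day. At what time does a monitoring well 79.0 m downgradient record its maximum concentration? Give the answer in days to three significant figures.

40.8 days

For the 1D instantaneous-source solution, setting ∂C/∂t = 0 at fixed x gives v²t² + 2Dt − x² = 0, so t = (√(D² + v²x²) − D)/v².
√(D² + v²x²) = √(0.547² + 1.93² × 79.0²) = 152.5; v² = 3.7249.
t = (152.5 − 0.547)/3.7249 = 40.8 days (vs. the pure-advection estimate x/v = 40.9 d).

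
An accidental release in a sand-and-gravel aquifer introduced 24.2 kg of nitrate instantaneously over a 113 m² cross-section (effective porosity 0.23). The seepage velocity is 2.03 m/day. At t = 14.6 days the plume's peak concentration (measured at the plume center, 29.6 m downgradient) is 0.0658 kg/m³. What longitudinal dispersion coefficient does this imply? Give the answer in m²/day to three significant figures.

At the plume center C_max = M/(n_e·A·√(4πDt)), so D = M²/(4πt·(n_e·A·C_max)²).
n_e·A·C_max = 0.23 × 113 × 0.0658 = 1.710 kg/m.
D = 24.2²/(4π × 14.6 × 1.710²) = 1.09 m²/day.

1.09 m²/day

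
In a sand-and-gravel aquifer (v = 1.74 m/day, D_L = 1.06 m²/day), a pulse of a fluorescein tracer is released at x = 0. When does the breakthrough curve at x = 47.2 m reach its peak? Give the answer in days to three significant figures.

For the 1D instantaneous-source solution, setting ∂C/∂t = 0 at fixed x gives v²t² + 2Dt − x² = 0, so t = (√(D² + v²x²) − D)/v².
√(D² + v²x²) = √(1.06² + 1.74² × 47.2²) = 82.13; v² = 3.0276.
t = (82.13 − 1.06)/3.0276 = 26.8 days (vs. the pure-advection estimate x/v = 27.1 d).

26.8 days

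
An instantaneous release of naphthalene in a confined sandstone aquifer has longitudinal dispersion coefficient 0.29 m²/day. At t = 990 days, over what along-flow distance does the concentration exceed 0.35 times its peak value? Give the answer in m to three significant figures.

The plume is Gaussian with σ = √(2Dt) = √(2 × 0.29 × 990) = 23.96 m.
C/C_peak = exp(−Δx²/(2σ²)) = 0.35 ⇒ Δx = σ·√(−2 ln 0.35) = 23.96 × 1.449 = 34.72 m.
Width = 2Δx = 69.4 m.

69.4 m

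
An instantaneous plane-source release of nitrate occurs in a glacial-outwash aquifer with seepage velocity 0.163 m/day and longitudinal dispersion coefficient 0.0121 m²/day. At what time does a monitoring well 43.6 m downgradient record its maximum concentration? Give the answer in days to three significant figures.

267 days

For the 1D instantaneous-source solution, setting ∂C/∂t = 0 at fixed x gives v²t² + 2Dt − x² = 0, so t = (√(D² + v²x²) − D)/v².
√(D² + v²x²) = √(0.0121² + 0.163² × 43.6²) = 7.107; v² = 0.026569.
t = (7.107 − 0.0121)/0.026569 = 267 days (vs. the pure-advection estimate x/v = 267 d).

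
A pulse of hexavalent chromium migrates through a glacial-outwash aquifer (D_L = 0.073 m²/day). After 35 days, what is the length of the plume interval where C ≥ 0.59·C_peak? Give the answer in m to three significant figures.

4.64 m

The plume is Gaussian with σ = √(2Dt) = √(2 × 0.073 × 35) = 2.261 m.
C/C_peak = exp(−Δx²/(2σ²)) = 0.59 ⇒ Δx = σ·√(−2 ln 0.59) = 2.261 × 1.027 = 2.322 m.
Width = 2Δx = 4.64 m.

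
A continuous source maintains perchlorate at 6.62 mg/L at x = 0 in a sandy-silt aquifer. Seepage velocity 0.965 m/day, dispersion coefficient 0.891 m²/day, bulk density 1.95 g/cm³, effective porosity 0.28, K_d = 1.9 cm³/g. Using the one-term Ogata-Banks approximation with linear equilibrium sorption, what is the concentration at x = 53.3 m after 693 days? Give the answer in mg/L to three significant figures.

1.65 mg/L

Retardation factor R = 1 + ρ_b·K_d/n = 1 + 1.95 × 1.9/0.28 = 14.23.
Sorption retards both mechanisms: v_R = v/R = 0.06781 m/day, D_R = D/R = 0.06261 m²/day.
v_R·t = 0.06781 × 693 = 46.99233 m; 2√(D_R t) = 13.17 m; argument = (53.3 − 46.99233)/13.17 = 0.4789.
C = C₀ × ½·erfc(0.4789) = 6.62 × 0.2491 = 1.65 mg/L.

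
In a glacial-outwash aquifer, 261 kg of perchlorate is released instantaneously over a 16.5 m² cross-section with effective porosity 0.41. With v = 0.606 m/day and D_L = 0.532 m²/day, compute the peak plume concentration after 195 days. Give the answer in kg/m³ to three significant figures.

1.07 kg/m³

The peak of an instantaneous 1D plume sits at x = vt; there the Gaussian factor is 1 and C_max = M/(n_e·A·√(4πDt)), where n_e·A is the pore area the mass is dissolved in.
√(4πDt) = √(4π × 0.532 × 195) = 36.11 m, so C_max = 261/(0.41 × 16.5 × 36.11) = 1.07 kg/m³.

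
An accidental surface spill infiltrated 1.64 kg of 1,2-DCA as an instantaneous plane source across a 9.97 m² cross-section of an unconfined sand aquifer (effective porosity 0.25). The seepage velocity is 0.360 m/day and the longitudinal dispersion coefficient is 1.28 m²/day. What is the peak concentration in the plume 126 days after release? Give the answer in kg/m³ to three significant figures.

0.0146 kg/m³

The peak of an instantaneous 1D plume sits at x = vt; there the Gaussian factor is 1 and C_max = M/(n_e·A·√(4πDt)), where n_e·A is the pore area the mass is dissolved in.
√(4πDt) = √(4π × 1.28 × 126) = 45.02 m, so C_max = 1.64/(0.25 × 9.97 × 45.02) = 0.0146 kg/m³.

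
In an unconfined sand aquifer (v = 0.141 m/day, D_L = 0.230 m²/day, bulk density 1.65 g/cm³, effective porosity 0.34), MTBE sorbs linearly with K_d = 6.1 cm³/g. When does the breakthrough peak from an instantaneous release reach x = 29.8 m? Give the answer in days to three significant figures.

6120 days

Retardation factor R = 1 + ρ_b·K_d/n = 1 + 1.65 × 6.1/0.34 = 30.60.
Sorption retards both mechanisms: v_R = v/R = 0.004608 m/day, D_R = D/R = 0.007516 m²/day.
Peak time from v_R²t² + 2D_R t − x² = 0: t = (√(D_R² + v_R²x²) − D_R)/v_R².
√(D_R² + v_R²x²) = √(0.007516² + 0.004608² × 29.8²) = 0.1375; v_R² = 2.123e-05.
t = (0.1375 − 0.007516)/2.123e-05 = 6120 days.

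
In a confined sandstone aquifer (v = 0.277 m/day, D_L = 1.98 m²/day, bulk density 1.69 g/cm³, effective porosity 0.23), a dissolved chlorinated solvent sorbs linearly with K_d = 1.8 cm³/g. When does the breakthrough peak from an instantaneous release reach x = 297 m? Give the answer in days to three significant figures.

14900 days

Retardation factor R = 1 + ρ_b·K_d/n = 1 + 1.69 × 1.8/0.23 = 14.23.
Sorption retards both mechanisms: v_R = v/R = 0.01947 m/day, D_R = D/R = 0.1391 m²/day.
Peak time from v_R²t² + 2D_R t − x² = 0: t = (√(D_R² + v_R²x²) − D_R)/v_R².
√(D_R² + v_R²x²) = √(0.1391² + 0.01947² × 297²) = 5.784; v_R² = 0.0003791.
t = (5.784 − 0.1391)/0.0003791 = 14900 days.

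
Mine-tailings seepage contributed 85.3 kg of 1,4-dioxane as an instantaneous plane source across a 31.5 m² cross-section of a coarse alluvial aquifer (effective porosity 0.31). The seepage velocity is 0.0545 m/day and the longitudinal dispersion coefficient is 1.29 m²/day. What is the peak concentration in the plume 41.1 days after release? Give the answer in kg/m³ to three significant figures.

0.338 kg/m³

The peak of an instantaneous 1D plume sits at x = vt; there the Gaussian factor is 1 and C_max = M/(n_e·A·√(4πDt)), where n_e·A is the pore area the mass is dissolved in.
√(4πDt) = √(4π × 1.29 × 41.1) = 25.81 m, so C_max = 85.3/(0.31 × 31.5 × 25.81) = 0.338 kg/m³.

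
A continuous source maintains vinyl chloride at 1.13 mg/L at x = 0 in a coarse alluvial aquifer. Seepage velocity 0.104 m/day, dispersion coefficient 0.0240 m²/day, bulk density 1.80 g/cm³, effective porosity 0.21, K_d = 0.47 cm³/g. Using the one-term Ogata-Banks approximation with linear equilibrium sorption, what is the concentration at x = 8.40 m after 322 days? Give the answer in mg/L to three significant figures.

0.181 mg/L

Retardation factor R = 1 + ρ_b·K_d/n = 1 + 1.80 × 0.47/0.21 = 5.029.
Sorption retards both mechanisms: v_R = v/R = 0.02068 m/day, D_R = D/R = 0.004772 m²/day.
v_R·t = 0.02068 × 322 = 6.65896 m; 2√(D_R t) = 2.479 m; argument = (8.40 − 6.65896)/2.479 = 0.7023.
C = C₀ × ½·erfc(0.7023) = 1.13 × 0.1603 = 0.181 mg/L.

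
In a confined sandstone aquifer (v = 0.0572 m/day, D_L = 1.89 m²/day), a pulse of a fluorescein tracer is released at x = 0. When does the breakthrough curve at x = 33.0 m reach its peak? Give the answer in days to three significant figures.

For the 1D instantaneous-source solution, setting ∂C/∂t = 0 at fixed x gives v²t² + 2Dt − x² = 0, so t = (√(D² + v²x²) − D)/v².
√(D² + v²x²) = √(1.89² + 0.0572² × 33.0²) = 2.671; v² = 0.00327184.
t = (2.671 − 1.89)/0.00327184 = 239 days (vs. the pure-advection estimate x/v = 577 d).

239 days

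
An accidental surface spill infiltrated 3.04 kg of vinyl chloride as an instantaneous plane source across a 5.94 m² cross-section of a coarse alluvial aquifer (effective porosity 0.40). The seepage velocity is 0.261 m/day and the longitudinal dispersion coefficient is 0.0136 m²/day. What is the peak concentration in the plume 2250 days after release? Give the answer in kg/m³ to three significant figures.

The peak of an instantaneous 1D plume sits at x = vt; there the Gaussian factor is 1 and C_max = M/(n_e·A·√(4πDt)), where n_e·A is the pore area the mass is dissolved in.
√(4πDt) = √(4π × 0.0136 × 2250) = 19.61 m, so C_max = 3.04/(0.40 × 5.94 × 19.61) = 0.0652 kg/m³.

0.0652 kg/m³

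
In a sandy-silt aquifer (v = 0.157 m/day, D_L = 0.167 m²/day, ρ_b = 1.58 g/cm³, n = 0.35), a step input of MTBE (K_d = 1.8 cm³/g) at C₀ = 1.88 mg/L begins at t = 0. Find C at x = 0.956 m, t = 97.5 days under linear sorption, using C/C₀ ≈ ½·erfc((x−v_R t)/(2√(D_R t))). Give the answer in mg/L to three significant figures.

1.22 mg/L

Retardation factor R = 1 + ρ_b·K_d/n = 1 + 1.58 × 1.8/0.35 = 9.126.
Sorption retards both mechanisms: v_R = v/R = 0.01720 m/day, D_R = D/R = 0.01830 m²/day.
v_R·t = 0.01720 × 97.5 = 1.677 m; 2√(D_R t) = 2.672 m; argument = (0.956 − 1.677)/2.672 = -0.2698.
C = C₀ × ½·erfc(-0.2698) = 1.88 × 0.6486 = 1.22 mg/L.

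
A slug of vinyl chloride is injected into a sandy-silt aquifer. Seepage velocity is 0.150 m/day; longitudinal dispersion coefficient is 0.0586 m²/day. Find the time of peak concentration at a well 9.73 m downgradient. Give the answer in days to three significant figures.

For the 1D instantaneous-source solution, setting ∂C/∂t = 0 at fixed x gives v²t² + 2Dt − x² = 0, so t = (√(D² + v²x²) − D)/v².
√(D² + v²x²) = √(0.0586² + 0.150² × 9.73²) = 1.461; v² = 0.0225.
t = (1.461 − 0.0586)/0.0225 = 62.3 days (vs. the pure-advection estimate x/v = 64.9 d).

62.3 days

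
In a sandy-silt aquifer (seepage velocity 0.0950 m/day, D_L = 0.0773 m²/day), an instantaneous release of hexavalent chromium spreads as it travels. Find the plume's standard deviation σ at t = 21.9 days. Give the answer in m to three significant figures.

1.84 m

Dispersive spreading gives a Gaussian with σ² = 2Dt; advection only shifts the center.
σ = √(2 × 0.0773 × 21.9) = 1.84 m.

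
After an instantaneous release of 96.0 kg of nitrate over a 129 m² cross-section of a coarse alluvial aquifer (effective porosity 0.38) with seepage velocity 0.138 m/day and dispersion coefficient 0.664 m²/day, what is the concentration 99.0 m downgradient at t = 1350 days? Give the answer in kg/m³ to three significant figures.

For an instantaneous plane source, C(x,t) = M/(n_e·A·√(4πDt)) · exp(−(x−vt)²/(4Dt)), with n_e·A the pore (flow) area.
Plume center vt = 0.138 × 1350 = 186.3 m, so the well at 99.0 m is 87.3 m upgradient of the peak.
√(4πDt) = 106.1 m, giving peak height M/(n_e·A·√(4πDt)) = 96.0/(0.38 × 129 × 106.1) = 0.01846 kg/m³.
(x−vt)²/(4Dt) = (-87.3)²/(4 × 0.664 × 1350) = 2.126; exp(−2.126) = 0.1193.
C = 0.01846 × 0.1193 = 0.00220 kg/m³.

0.00220 kg/m³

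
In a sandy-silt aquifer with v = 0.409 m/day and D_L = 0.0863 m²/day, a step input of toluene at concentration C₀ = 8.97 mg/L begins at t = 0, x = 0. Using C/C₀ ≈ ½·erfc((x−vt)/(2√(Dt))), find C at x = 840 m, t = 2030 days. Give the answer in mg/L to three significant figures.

For a continuous step input, C/C₀ ≈ ½·erfc((x−vt)/(2√(Dt))).
vt = 0.409 × 2030 = 830.27 m and 2√(Dt) = 2√(0.0863 × 2030) = 26.47 m.
Argument (x−vt)/(2√(Dt)) = (840 − 830.27)/26.47 = 0.3676; ½·erfc(0.3676) = 0.3016.
C = 8.97 × 0.3016 = 2.71 mg/L.

2.71 mg/L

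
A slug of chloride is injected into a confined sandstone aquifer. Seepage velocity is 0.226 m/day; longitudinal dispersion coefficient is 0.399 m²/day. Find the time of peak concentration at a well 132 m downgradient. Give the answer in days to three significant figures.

For the 1D instantaneous-source solution, setting ∂C/∂t = 0 at fixed x gives v²t² + 2Dt − x² = 0, so t = (√(D² + v²x²) − D)/v².
√(D² + v²x²) = √(0.399² + 0.226² × 132²) = 29.83; v² = 0.051076.
t = (29.83 − 0.399)/0.051076 = 576 days (vs. the pure-advection estimate x/v = 584 d).

576 days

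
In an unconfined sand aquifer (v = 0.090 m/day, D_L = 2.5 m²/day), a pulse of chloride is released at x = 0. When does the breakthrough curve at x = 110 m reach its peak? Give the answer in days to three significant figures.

952 days

For the 1D instantaneous-source solution, setting ∂C/∂t = 0 at fixed x gives v²t² + 2Dt − x² = 0, so t = (√(D² + v²x²) − D)/v².
√(D² + v²x²) = √(2.5² + 0.090² × 110²) = 10.21; v² = 0.0081.
t = (10.21 − 2.5)/0.0081 = 952 days (vs. the pure-advection estimate x/v = 1220 d).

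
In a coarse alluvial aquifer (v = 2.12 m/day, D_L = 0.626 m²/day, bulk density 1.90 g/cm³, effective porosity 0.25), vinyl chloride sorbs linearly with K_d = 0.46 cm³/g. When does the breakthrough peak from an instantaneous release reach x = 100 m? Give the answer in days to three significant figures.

211 days

Retardation factor R = 1 + ρ_b·K_d/n = 1 + 1.90 × 0.46/0.25 = 4.496.
Sorption retards both mechanisms: v_R = v/R = 0.4715 m/day, D_R = D/R = 0.1392 m²/day.
Peak time from v_R²t² + 2D_R t − x² = 0: t = (√(D_R² + v_R²x²) − D_R)/v_R².
√(D_R² + v_R²x²) = √(0.1392² + 0.4715² × 100²) = 47.15; v_R² = 0.2223.
t = (47.15 − 0.1392)/0.2223 = 211 days.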